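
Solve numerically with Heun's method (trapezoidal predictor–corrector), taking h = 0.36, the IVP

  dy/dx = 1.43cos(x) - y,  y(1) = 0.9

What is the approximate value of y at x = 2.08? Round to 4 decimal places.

Heun: k1 = f(x_n, y_n); k2 = f(x_n + h, y_n + h·k1); y_{n+1} = y_n + (h/2)·(k1 + k2).
x=1.000000, y=0.900000:
  k1 = f(1.000000, 0.900000) = -0.127368
  k2 = f(1.360000, 0.854148) = -0.554936
  y ← 0.900000 + (0.36/2)·(-0.127368 + (-0.554936)) = 0.777185
x=1.360000, y=0.777185:
  k1 = f(1.360000, 0.777185) = -0.477974
  k2 = f(1.720000, 0.605115) = -0.817685
  y ← 0.777185 + (0.36/2)·(-0.477974 + (-0.817685)) = 0.543967
x=1.720000, y=0.543967:
  k1 = f(1.720000, 0.543967) = -0.756537
  k2 = f(2.080000, 0.271613) = -0.968713
  y ← 0.543967 + (0.36/2)·(-0.756537 + (-0.968713)) = 0.233422
y(2.08) ≈ 0.2334

0.2334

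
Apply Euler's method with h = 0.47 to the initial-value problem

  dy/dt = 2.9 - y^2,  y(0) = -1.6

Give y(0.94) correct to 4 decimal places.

Euler: y_{n+1} = y_n + h·f(t_n, y_n).
t=0.000000, y=-1.600000: f=0.340000 → y ← -1.600000 + 0.47·0.340000 = -1.440200
t=0.470000, y=-1.440200: f=0.825824 → y ← -1.440200 + 0.47·0.825824 = -1.052063
y(0.94) ≈ -1.0521

-1.0521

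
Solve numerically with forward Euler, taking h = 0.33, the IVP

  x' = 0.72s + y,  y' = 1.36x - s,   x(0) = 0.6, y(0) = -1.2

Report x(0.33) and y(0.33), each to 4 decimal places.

Euler on (x,y): x_{n+1} = x_n + h·x', y_{n+1} = y_n + h·y'.
0.000000: (0.600000, -1.200000); f=(-1.200000, 0.816000) → (0.204000, -0.930720)
(x(0.33), y(0.33)) ≈ (0.2040, -0.9307)

0.2040, -0.9307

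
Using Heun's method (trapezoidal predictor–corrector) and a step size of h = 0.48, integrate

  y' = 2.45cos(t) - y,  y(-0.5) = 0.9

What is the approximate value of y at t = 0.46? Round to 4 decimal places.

Heun: k1 = f(t_n, y_n); k2 = f(t_n + h, y_n + h·k1); y_{n+1} = y_n + (h/2)·(k1 + k2).
t=-0.500000, y=0.900000:
  k1 = f(-0.500000, 0.900000) = 1.250077
  k2 = f(-0.020000, 1.500037) = 0.949473
  y ← 0.900000 + (0.48/2)·(1.250077 + 0.949473) = 1.427892
t=-0.020000, y=1.427892:
  k1 = f(-0.020000, 1.427892) = 1.021618
  k2 = f(0.460000, 1.918269) = 0.277060
  y ← 1.427892 + (0.48/2)·(1.021618 + 0.277060) = 1.739575
y(0.46) ≈ 1.7396

1.7396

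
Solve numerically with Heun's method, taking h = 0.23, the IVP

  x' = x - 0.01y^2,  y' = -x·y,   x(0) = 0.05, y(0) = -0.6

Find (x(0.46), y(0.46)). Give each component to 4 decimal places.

0.0769, -0.5831

Heun on (x,y): k1 = f(t_n, state_n); k2 = f(t_n + h, state_n + h·k1); state_{n+1} = state_n + (h/2)·(k1 + k2).
0.000000: (0.050000, -0.600000)
  k1 = (0.046400, 0.030000)
  predictor → (0.060672, -0.593100)
  k2 = (0.057154, 0.035985)
  → (0.061909, -0.592412)
0.230000: (0.061909, -0.592412)
  k1 = (0.058399, 0.036675)
  predictor → (0.075341, -0.583976)
  k2 = (0.071930, 0.043997)
  → (0.076897, -0.583134)
(x(0.46), y(0.46)) ≈ (0.0769, -0.5831)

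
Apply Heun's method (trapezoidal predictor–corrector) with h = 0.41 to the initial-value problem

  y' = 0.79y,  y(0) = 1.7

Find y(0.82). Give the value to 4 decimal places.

Heun: k1 = f(t_n, y_n); k2 = f(t_n + h, y_n + h·k1); y_{n+1} = y_n + (h/2)·(k1 + k2).
t=0.000000, y=1.700000:
  k1 = f(0.000000, 1.700000) = 1.343000
  k2 = f(0.410000, 2.250630) = 1.777998
  y ← 1.700000 + (0.41/2)·(1.343000 + 1.777998) = 2.339805
t=0.410000, y=2.339805:
  k1 = f(0.410000, 2.339805) = 1.848446
  k2 = f(0.820000, 3.097667) = 2.447157
  y ← 2.339805 + (0.41/2)·(1.848446 + 2.447157) = 3.220403
y(0.82) ≈ 3.2204

3.2204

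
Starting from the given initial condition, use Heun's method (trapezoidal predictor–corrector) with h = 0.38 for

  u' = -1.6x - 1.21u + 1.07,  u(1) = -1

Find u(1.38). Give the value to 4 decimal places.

Heun: k1 = f(x_n, u_n); k2 = f(x_n + h, u_n + h·k1); u_{n+1} = u_n + (h/2)·(k1 + k2).
x=1.000000, u=-1.000000:
  k1 = f(1.000000, -1.000000) = 0.680000
  k2 = f(1.380000, -0.741600) = -0.240664
  u ← -1.000000 + (0.38/2)·(0.680000 + (-0.240664)) = -0.916526
u(1.38) ≈ -0.9165

-0.9165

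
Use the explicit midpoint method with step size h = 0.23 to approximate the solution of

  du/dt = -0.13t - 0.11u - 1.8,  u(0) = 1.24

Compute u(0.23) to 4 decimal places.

0.7968

Midpoint: k1 = f(t_n, u_n); k2 = f(t_n + h/2, u_n + (h/2)·k1); u_{n+1} = u_n + h·k2.
t=0.000000, u=1.240000:
  k1 = f(0.000000, 1.240000) = -1.936400
  k2 = f(0.115000, 1.017314) = -1.926855
  u ← 1.240000 + 0.23·(-1.926855) = 0.796823
u(0.23) ≈ 0.7968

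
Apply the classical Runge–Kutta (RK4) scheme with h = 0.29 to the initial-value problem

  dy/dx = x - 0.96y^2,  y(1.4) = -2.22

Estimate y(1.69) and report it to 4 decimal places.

-4.3788

RK4: k1 = f(x_n, y_n); k2 = f(x_n + h/2, y_n + (h/2)·k1); k3 = f(x_n + h/2, y_n + (h/2)·k2); k4 = f(x_n + h, y_n + h·k3); y_{n+1} = y_n + (h/6)·(k1 + 2k2 + 2k3 + k4).
x=1.400000, y=-2.220000:
  k1 = f(1.400000, -2.220000) = -3.331264
  k2 = f(1.545000, -2.703033) = -5.469133
  k3 = f(1.545000, -3.013024) = -7.170183
  k4 = f(1.690000, -4.299353) = -16.055059
  y ← -2.220000 + (0.29/6)·(k1 + 2k2 + 2k3 + k4) = -4.378806
y(1.69) ≈ -4.3788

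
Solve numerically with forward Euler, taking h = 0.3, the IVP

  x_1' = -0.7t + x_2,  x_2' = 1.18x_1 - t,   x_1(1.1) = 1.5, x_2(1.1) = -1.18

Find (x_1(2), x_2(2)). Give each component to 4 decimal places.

Euler on (x_1,x_2): x_1_{n+1} = x_1_n + h·x_1', x_2_{n+1} = x_2_n + h·x_2'.
1.100000: (1.500000, -1.180000); f=(-1.950000, 0.670000) → (0.915000, -0.979000)
1.400000: (0.915000, -0.979000); f=(-1.959000, -0.320300) → (0.327300, -1.075090)
1.700000: (0.327300, -1.075090); f=(-2.265090, -1.313786) → (-0.352227, -1.469226)
(x_1(2), x_2(2)) ≈ (-0.3522, -1.4692)

-0.3522, -1.4692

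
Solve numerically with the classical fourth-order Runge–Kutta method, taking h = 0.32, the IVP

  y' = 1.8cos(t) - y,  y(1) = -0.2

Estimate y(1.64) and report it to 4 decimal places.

0.0743

RK4: k1 = f(t_n, y_n); k2 = f(t_n + h/2, y_n + (h/2)·k1); k3 = f(t_n + h/2, y_n + (h/2)·k2); k4 = f(t_n + h, y_n + h·k3); y_{n+1} = y_n + (h/6)·(k1 + 2k2 + 2k3 + k4).
t=1.000000, y=-0.200000:
  k1 = f(1.000000, -0.200000) = 1.172544
  k2 = f(1.160000, -0.012393) = 0.731204
  k3 = f(1.160000, -0.083007) = 0.801818
  k4 = f(1.320000, 0.056582) = 0.390134
  y ← -0.200000 + (0.32/6)·(k1 + 2k2 + 2k3 + k4) = 0.046865
t=1.320000, y=0.046865:
  k1 = f(1.320000, 0.046865) = 0.399851
  k2 = f(1.480000, 0.110841) = 0.052368
  k3 = f(1.480000, 0.055244) = 0.107965
  k4 = f(1.640000, 0.081414) = -0.205881
  y ← 0.046865 + (0.32/6)·(k1 + 2k2 + 2k3 + k4) = 0.074312
y(1.64) ≈ 0.0743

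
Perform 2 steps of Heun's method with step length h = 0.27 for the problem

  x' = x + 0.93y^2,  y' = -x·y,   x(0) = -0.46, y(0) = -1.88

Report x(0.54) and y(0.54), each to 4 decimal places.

Heun on (x,y): k1 = f(t_n, state_n); k2 = f(t_n + h, state_n + h·k1); state_{n+1} = state_n + (h/2)·(k1 + k2).
0.000000: (-0.460000, -1.880000)
  k1 = (2.826992, -0.864800)
  predictor → (0.303288, -2.113496)
  k2 = (4.457473, 0.640998)
  → (0.523403, -1.910213)
0.270000: (0.523403, -1.910213)
  k1 = (3.916894, 0.999811)
  predictor → (1.580964, -1.640264)
  k2 = (4.083099, 2.593199)
  → (1.603402, -1.425157)
(x(0.54), y(0.54)) ≈ (1.6034, -1.4252)

1.6034, -1.4252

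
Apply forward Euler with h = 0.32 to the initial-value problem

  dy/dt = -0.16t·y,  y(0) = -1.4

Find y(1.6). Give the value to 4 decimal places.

Euler: y_{n+1} = y_n + h·f(t_n, y_n).
t=0.000000, y=-1.400000: f=0.000000 → y ← -1.400000 + 0.32·0.000000 = -1.400000
t=0.320000, y=-1.400000: f=0.071680 → y ← -1.400000 + 0.32·0.071680 = -1.377062
t=0.640000, y=-1.377062: f=0.141011 → y ← -1.377062 + 0.32·0.141011 = -1.331939
t=0.960000, y=-1.331939: f=0.204586 → y ← -1.331939 + 0.32·0.204586 = -1.266471
t=1.280000, y=-1.266471: f=0.259373 → y ← -1.266471 + 0.32·0.259373 = -1.183472
y(1.6) ≈ -1.1835

-1.1835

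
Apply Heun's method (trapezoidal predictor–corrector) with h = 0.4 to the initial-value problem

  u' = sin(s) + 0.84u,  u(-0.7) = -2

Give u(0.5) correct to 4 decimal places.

Heun: k1 = f(s_n, u_n); k2 = f(s_n + h, u_n + h·k1); u_{n+1} = u_n + (h/2)·(k1 + k2).
s=-0.700000, u=-2.000000:
  k1 = f(-0.700000, -2.000000) = -2.324218
  k2 = f(-0.300000, -2.929687) = -2.756457
  u ← -2.000000 + (0.4/2)·(-2.324218 + (-2.756457)) = -3.016135
s=-0.300000, u=-3.016135:
  k1 = f(-0.300000, -3.016135) = -2.829074
  k2 = f(0.100000, -4.147764) = -3.384289
  u ← -3.016135 + (0.4/2)·(-2.829074 + (-3.384289)) = -4.258807
s=0.100000, u=-4.258807:
  k1 = f(0.100000, -4.258807) = -3.477565
  k2 = f(0.500000, -5.649833) = -4.266435
  u ← -4.258807 + (0.4/2)·(-3.477565 + (-4.266435)) = -5.807607
u(0.5) ≈ -5.8076

-5.8076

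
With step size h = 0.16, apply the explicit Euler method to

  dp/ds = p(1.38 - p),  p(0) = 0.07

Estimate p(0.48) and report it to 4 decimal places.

0.1231

Euler: p_{n+1} = p_n + h·f(s_n, p_n).
s=0.000000, p=0.070000: f=0.091700 → p ← 0.070000 + 0.16·0.091700 = 0.084672
s=0.160000, p=0.084672: f=0.109678 → p ← 0.084672 + 0.16·0.109678 = 0.102220
s=0.320000, p=0.102220: f=0.130615 → p ← 0.102220 + 0.16·0.130615 = 0.123119
p(0.48) ≈ 0.1231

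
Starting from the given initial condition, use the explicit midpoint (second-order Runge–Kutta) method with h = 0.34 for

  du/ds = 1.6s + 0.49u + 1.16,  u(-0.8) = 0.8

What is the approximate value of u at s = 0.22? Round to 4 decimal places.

2.1258

Midpoint: k1 = f(s_n, u_n); k2 = f(s_n + h/2, u_n + (h/2)·k1); u_{n+1} = u_n + h·k2.
s=-0.800000, u=0.800000:
  k1 = f(-0.800000, 0.800000) = 0.272000
  k2 = f(-0.630000, 0.846240) = 0.566658
  u ← 0.800000 + 0.34·0.566658 = 0.992664
s=-0.460000, u=0.992664:
  k1 = f(-0.460000, 0.992664) = 0.910405
  k2 = f(-0.290000, 1.147432) = 1.258242
  u ← 0.992664 + 0.34·1.258242 = 1.420466
s=-0.120000, u=1.420466:
  k1 = f(-0.120000, 1.420466) = 1.664028
  k2 = f(0.050000, 1.703351) = 2.074642
  u ← 1.420466 + 0.34·2.074642 = 2.125844
u(0.22) ≈ 2.1258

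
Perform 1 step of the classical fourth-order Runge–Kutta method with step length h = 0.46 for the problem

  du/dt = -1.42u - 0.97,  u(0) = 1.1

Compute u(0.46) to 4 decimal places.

RK4: k1 = f(t_n, u_n); k2 = f(t_n + h/2, u_n + (h/2)·k1); k3 = f(t_n + h/2, u_n + (h/2)·k2); k4 = f(t_n + h, u_n + h·k3); u_{n+1} = u_n + (h/6)·(k1 + 2k2 + 2k3 + k4).
t=0.000000, u=1.100000:
  k1 = f(0.000000, 1.100000) = -2.532000
  k2 = f(0.230000, 0.517640) = -1.705049
  k3 = f(0.230000, 0.707839) = -1.975131
  k4 = f(0.460000, 0.191440) = -1.241844
  u ← 1.100000 + (0.46/6)·(k1 + 2k2 + 2k3 + k4) = 0.246378
u(0.46) ≈ 0.2464

0.2464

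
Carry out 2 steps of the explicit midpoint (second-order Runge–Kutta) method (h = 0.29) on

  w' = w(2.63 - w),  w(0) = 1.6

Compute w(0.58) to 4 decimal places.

2.2961

Midpoint: k1 = f(x_n, w_n); k2 = f(x_n + h/2, w_n + (h/2)·k1); w_{n+1} = w_n + h·k2.
x=0.000000, w=1.600000:
  k1 = f(0.000000, 1.600000) = 1.648000
  k2 = f(0.145000, 1.838960) = 1.454691
  w ← 1.600000 + 0.29·1.454691 = 2.021860
x=0.290000, w=2.021860:
  k1 = f(0.290000, 2.021860) = 1.229573
  k2 = f(0.435000, 2.200149) = 0.945737
  w ← 2.021860 + 0.29·0.945737 = 2.296124
w(0.58) ≈ 2.2961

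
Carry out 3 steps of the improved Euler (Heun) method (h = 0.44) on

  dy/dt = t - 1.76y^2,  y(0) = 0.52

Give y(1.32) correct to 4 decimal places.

0.7421

Heun: k1 = f(t_n, y_n); k2 = f(t_n + h, y_n + h·k1); y_{n+1} = y_n + (h/2)·(k1 + k2).
t=0.000000, y=0.520000:
  k1 = f(0.000000, 0.520000) = -0.475904
  k2 = f(0.440000, 0.310602) = 0.270206
  y ← 0.520000 + (0.44/2)·(-0.475904 + 0.270206) = 0.474746
t=0.440000, y=0.474746:
  k1 = f(0.440000, 0.474746) = 0.043324
  k2 = f(0.880000, 0.493809) = 0.450829
  y ← 0.474746 + (0.44/2)·(0.043324 + 0.450829) = 0.583460
t=0.880000, y=0.583460:
  k1 = f(0.880000, 0.583460) = 0.280851
  k2 = f(1.320000, 0.707034) = 0.440180
  y ← 0.583460 + (0.44/2)·(0.280851 + 0.440180) = 0.742087
y(1.32) ≈ 0.7421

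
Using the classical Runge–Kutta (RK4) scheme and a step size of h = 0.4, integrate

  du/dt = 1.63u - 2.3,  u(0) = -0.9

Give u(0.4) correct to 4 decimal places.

-3.0222

RK4: k1 = f(t_n, u_n); k2 = f(t_n + h/2, u_n + (h/2)·k1); k3 = f(t_n + h/2, u_n + (h/2)·k2); k4 = f(t_n + h, u_n + h·k3); u_{n+1} = u_n + (h/6)·(k1 + 2k2 + 2k3 + k4).
t=0.000000, u=-0.900000:
  k1 = f(0.000000, -0.900000) = -3.767000
  k2 = f(0.200000, -1.653400) = -4.995042
  k3 = f(0.200000, -1.899008) = -5.395384
  k4 = f(0.400000, -3.058153) = -7.284790
  u ← -0.900000 + (0.4/6)·(k1 + 2k2 + 2k3 + k4) = -3.022176
u(0.4) ≈ -3.0222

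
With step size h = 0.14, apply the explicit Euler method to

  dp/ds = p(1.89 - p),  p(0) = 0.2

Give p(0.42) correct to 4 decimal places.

0.3717

Euler: p_{n+1} = p_n + h·f(s_n, p_n).
s=0.000000, p=0.200000: f=0.338000 → p ← 0.200000 + 0.14·0.338000 = 0.247320
s=0.140000, p=0.247320: f=0.406268 → p ← 0.247320 + 0.14·0.406268 = 0.304197
s=0.280000, p=0.304197: f=0.482397 → p ← 0.304197 + 0.14·0.482397 = 0.371733
p(0.42) ≈ 0.3717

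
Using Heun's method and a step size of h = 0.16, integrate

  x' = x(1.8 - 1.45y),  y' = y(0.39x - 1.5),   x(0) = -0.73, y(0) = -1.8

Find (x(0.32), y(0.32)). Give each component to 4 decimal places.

-2.2956, -0.9520

Heun on (x,y): k1 = f(t_n, state_n); k2 = f(t_n + h, state_n + h·k1); state_{n+1} = state_n + (h/2)·(k1 + k2).
0.000000: (-0.730000, -1.800000)
  k1 = (-3.219300, 3.212460)
  predictor → (-1.245088, -1.286006)
  k2 = (-4.562886, 2.553474)
  → (-1.352575, -1.338725)
0.160000: (-1.352575, -1.338725)
  k1 = (-5.060188, 2.714271)
  predictor → (-2.162205, -0.904442)
  k2 = (-6.727572, 2.119342)
  → (-2.295596, -0.952036)
(x(0.32), y(0.32)) ≈ (-2.2956, -0.9520)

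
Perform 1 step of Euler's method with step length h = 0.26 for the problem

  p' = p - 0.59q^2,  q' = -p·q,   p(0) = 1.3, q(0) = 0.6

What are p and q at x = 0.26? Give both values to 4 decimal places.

1.5828, 0.3972

Euler on (p,q): p_{n+1} = p_n + h·p', q_{n+1} = q_n + h·q'.
0.000000: (1.300000, 0.600000); f=(1.087600, -0.780000) → (1.582776, 0.397200)
(p(0.26), q(0.26)) ≈ (1.5828, 0.3972)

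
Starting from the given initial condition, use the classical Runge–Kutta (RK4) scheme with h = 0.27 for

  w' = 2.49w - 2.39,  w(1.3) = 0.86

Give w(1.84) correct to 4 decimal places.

RK4: k1 = f(x_n, w_n); k2 = f(x_n + h/2, w_n + (h/2)·k1); k3 = f(x_n + h/2, w_n + (h/2)·k2); k4 = f(x_n + h, w_n + h·k3); w_{n+1} = w_n + (h/6)·(k1 + 2k2 + 2k3 + k4).
x=1.300000, w=0.860000:
  k1 = f(1.300000, 0.860000) = -0.248600
  k2 = f(1.435000, 0.826439) = -0.332167
  k3 = f(1.435000, 0.815157) = -0.360258
  k4 = f(1.570000, 0.762730) = -0.490801
  w ← 0.860000 + (0.27/6)·(k1 + 2k2 + 2k3 + k4) = 0.764409
x=1.570000, w=0.764409:
  k1 = f(1.570000, 0.764409) = -0.486622
  k2 = f(1.705000, 0.698715) = -0.650200
  k3 = f(1.705000, 0.676632) = -0.705187
  k4 = f(1.840000, 0.574008) = -0.960720
  w ← 0.764409 + (0.27/6)·(k1 + 2k2 + 2k3 + k4) = 0.577293
w(1.84) ≈ 0.5773

0.5773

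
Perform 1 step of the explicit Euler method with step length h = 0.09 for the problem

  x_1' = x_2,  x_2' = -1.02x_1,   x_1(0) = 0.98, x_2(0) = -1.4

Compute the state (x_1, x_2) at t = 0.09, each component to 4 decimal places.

0.8540, -1.4900

Euler on (x_1,x_2): x_1_{n+1} = x_1_n + h·x_1', x_2_{n+1} = x_2_n + h·x_2'.
0.000000: (0.980000, -1.400000); f=(-1.400000, -0.999600) → (0.854000, -1.489964)
(x_1(0.09), x_2(0.09)) ≈ (0.8540, -1.4900)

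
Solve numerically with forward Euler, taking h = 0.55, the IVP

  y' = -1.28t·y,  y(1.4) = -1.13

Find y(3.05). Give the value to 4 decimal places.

Euler: y_{n+1} = y_n + h·f(t_n, y_n).
t=1.400000, y=-1.130000: f=2.024960 → y ← -1.130000 + 0.55·2.024960 = -0.016272
t=1.950000, y=-0.016272: f=0.040615 → y ← -0.016272 + 0.55·0.040615 = 0.006066
t=2.500000, y=0.006066: f=-0.019412 → y ← 0.006066 + 0.55·(-0.019412) = -0.004610
y(3.05) ≈ -0.0046

-0.0046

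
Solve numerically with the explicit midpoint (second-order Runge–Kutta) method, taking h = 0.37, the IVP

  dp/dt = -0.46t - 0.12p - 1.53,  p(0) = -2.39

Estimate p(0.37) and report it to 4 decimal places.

Midpoint: k1 = f(t_n, p_n); k2 = f(t_n + h/2, p_n + (h/2)·k1); p_{n+1} = p_n + h·k2.
t=0.000000, p=-2.390000:
  k1 = f(0.000000, -2.390000) = -1.243200
  k2 = f(0.185000, -2.619992) = -1.300701
  p ← -2.390000 + 0.37·(-1.300701) = -2.871259
p(0.37) ≈ -2.8713

-2.8713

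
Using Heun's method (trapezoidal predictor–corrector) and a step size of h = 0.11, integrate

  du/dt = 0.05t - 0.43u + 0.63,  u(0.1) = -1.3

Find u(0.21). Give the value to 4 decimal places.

Heun: k1 = f(t_n, u_n); k2 = f(t_n + h, u_n + h·k1); u_{n+1} = u_n + (h/2)·(k1 + k2).
t=0.100000, u=-1.300000:
  k1 = f(0.100000, -1.300000) = 1.194000
  k2 = f(0.210000, -1.168660) = 1.143024
  u ← -1.300000 + (0.11/2)·(1.194000 + 1.143024) = -1.171464
u(0.21) ≈ -1.1715

-1.1715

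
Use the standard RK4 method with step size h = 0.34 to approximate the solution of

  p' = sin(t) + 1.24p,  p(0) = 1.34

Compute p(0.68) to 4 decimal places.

3.4152

RK4: k1 = f(t_n, p_n); k2 = f(t_n + h/2, p_n + (h/2)·k1); k3 = f(t_n + h/2, p_n + (h/2)·k2); k4 = f(t_n + h, p_n + h·k3); p_{n+1} = p_n + (h/6)·(k1 + 2k2 + 2k3 + k4).
t=0.000000, p=1.340000:
  k1 = f(0.000000, 1.340000) = 1.661600
  k2 = f(0.170000, 1.622472) = 2.181048
  k3 = f(0.170000, 1.710778) = 2.290547
  k4 = f(0.340000, 2.118786) = 2.960782
  p ← 1.340000 + (0.34/6)·(k1 + 2k2 + 2k3 + k4) = 2.108716
t=0.340000, p=2.108716:
  k1 = f(0.340000, 2.108716) = 2.948295
  k2 = f(0.510000, 2.609926) = 3.724485
  k3 = f(0.510000, 2.741878) = 3.888106
  k4 = f(0.680000, 3.430672) = 4.882826
  p ← 2.108716 + (0.34/6)·(k1 + 2k2 + 2k3 + k4) = 3.415240
p(0.68) ≈ 3.4152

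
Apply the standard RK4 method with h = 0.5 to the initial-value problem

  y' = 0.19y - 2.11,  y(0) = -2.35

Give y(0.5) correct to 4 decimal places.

-3.6909

RK4: k1 = f(s_n, y_n); k2 = f(s_n + h/2, y_n + (h/2)·k1); k3 = f(s_n + h/2, y_n + (h/2)·k2); k4 = f(s_n + h, y_n + h·k3); y_{n+1} = y_n + (h/6)·(k1 + 2k2 + 2k3 + k4).
s=0.000000, y=-2.350000:
  k1 = f(0.000000, -2.350000) = -2.556500
  k2 = f(0.250000, -2.989125) = -2.677934
  k3 = f(0.250000, -3.019483) = -2.683702
  k4 = f(0.500000, -3.691851) = -2.811452
  y ← -2.350000 + (0.5/6)·(k1 + 2k2 + 2k3 + k4) = -3.690935
y(0.5) ≈ -3.6909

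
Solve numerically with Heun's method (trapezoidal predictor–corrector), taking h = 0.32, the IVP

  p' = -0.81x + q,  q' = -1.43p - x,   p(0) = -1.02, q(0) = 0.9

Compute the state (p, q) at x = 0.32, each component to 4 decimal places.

Heun on (p,q): k1 = f(x_n, state_n); k2 = f(x_n + h, state_n + h·k1); state_{n+1} = state_n + (h/2)·(k1 + k2).
0.000000: (-1.020000, 0.900000)
  k1 = (0.900000, 1.458600)
  predictor → (-0.732000, 1.366752)
  k2 = (1.107552, 0.726760)
  → (-0.698792, 1.249658)
(p(0.32), q(0.32)) ≈ (-0.6988, 1.2497)

-0.6988, 1.2497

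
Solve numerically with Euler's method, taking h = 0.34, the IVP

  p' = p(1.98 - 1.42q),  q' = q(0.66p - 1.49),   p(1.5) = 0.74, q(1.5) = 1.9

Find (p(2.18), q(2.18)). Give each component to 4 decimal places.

0.5975, 0.7755

Euler on (p,q): p_{n+1} = p_n + h·p', q_{n+1} = q_n + h·q'.
1.500000: (0.740000, 1.900000); f=(-0.531320, -1.903040) → (0.559351, 1.252966)
1.840000: (0.559351, 1.252966); f=(0.112311, -1.404360) → (0.597537, 0.775484)
(p(2.18), q(2.18)) ≈ (0.5975, 0.7755)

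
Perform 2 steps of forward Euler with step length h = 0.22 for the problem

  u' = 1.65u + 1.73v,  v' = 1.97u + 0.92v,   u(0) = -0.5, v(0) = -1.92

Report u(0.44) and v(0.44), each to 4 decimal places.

Euler on (u,v): u_{n+1} = u_n + h·u', v_{n+1} = v_n + h·v'.
0.000000: (-0.500000, -1.920000); f=(-4.146600, -2.751400) → (-1.412252, -2.525308)
0.220000: (-1.412252, -2.525308); f=(-6.698999, -5.105420) → (-2.886032, -3.648500)
(u(0.44), v(0.44)) ≈ (-2.8860, -3.6485)

-2.8860, -3.6485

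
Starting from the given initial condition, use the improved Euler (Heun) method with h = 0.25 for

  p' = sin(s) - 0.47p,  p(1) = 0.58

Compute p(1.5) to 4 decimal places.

0.8762

Heun: k1 = f(s_n, p_n); k2 = f(s_n + h, p_n + h·k1); p_{n+1} = p_n + (h/2)·(k1 + k2).
s=1.000000, p=0.580000:
  k1 = f(1.000000, 0.580000) = 0.568871
  k2 = f(1.250000, 0.722218) = 0.609542
  p ← 0.580000 + (0.25/2)·(0.568871 + 0.609542) = 0.727302
s=1.250000, p=0.727302:
  k1 = f(1.250000, 0.727302) = 0.607153
  k2 = f(1.500000, 0.879090) = 0.584323
  p ← 0.727302 + (0.25/2)·(0.607153 + 0.584323) = 0.876236
p(1.5) ≈ 0.8762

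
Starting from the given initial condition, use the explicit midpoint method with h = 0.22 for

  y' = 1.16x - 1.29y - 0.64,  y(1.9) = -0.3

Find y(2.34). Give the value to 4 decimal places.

0.4444

Midpoint: k1 = f(x_n, y_n); k2 = f(x_n + h/2, y_n + (h/2)·k1); y_{n+1} = y_n + h·k2.
x=1.900000, y=-0.300000:
  k1 = f(1.900000, -0.300000) = 1.951000
  k2 = f(2.010000, -0.085390) = 1.801753
  y ← -0.300000 + 0.22·1.801753 = 0.096386
x=2.120000, y=0.096386:
  k1 = f(2.120000, 0.096386) = 1.694862
  k2 = f(2.230000, 0.282821) = 1.581961
  y ← 0.096386 + 0.22·1.581961 = 0.444417
y(2.34) ≈ 0.4444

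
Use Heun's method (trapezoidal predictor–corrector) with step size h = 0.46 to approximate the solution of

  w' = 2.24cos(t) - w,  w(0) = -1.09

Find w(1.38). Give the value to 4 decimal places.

0.6438

Heun: k1 = f(t_n, w_n); k2 = f(t_n + h, w_n + h·k1); w_{n+1} = w_n + (h/2)·(k1 + k2).
t=0.000000, w=-1.090000:
  k1 = f(0.000000, -1.090000) = 3.330000
  k2 = f(0.460000, 0.441800) = 1.565358
  w ← -1.090000 + (0.46/2)·(3.330000 + 1.565358) = 0.035932
t=0.460000, w=0.035932:
  k1 = f(0.460000, 0.035932) = 1.971225
  k2 = f(0.920000, 0.942696) = 0.414341
  w ← 0.035932 + (0.46/2)·(1.971225 + 0.414341) = 0.584613
t=0.920000, w=0.584613:
  k1 = f(0.920000, 0.584613) = 0.772425
  k2 = f(1.380000, 0.939928) = -0.515132
  w ← 0.584613 + (0.46/2)·(0.772425 + (-0.515132)) = 0.643790
w(1.38) ≈ 0.6438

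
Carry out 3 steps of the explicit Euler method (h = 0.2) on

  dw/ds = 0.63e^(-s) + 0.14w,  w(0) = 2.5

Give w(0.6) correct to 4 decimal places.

3.0396

Euler: w_{n+1} = w_n + h·f(s_n, w_n).
s=0.000000, w=2.500000: f=0.980000 → w ← 2.500000 + 0.2·0.980000 = 2.696000
s=0.200000, w=2.696000: f=0.893240 → w ← 2.696000 + 0.2·0.893240 = 2.874648
s=0.400000, w=2.874648: f=0.824752 → w ← 2.874648 + 0.2·0.824752 = 3.039599
w(0.6) ≈ 3.0396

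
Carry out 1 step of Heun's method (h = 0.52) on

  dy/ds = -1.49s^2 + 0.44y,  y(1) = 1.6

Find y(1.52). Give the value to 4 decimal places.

Heun: k1 = f(s_n, y_n); k2 = f(s_n + h, y_n + h·k1); y_{n+1} = y_n + (h/2)·(k1 + k2).
s=1.000000, y=1.600000:
  k1 = f(1.000000, 1.600000) = -0.786000
  k2 = f(1.520000, 1.191280) = -2.918333
  y ← 1.600000 + (0.52/2)·(-0.786000 + (-2.918333)) = 0.636873
y(1.52) ≈ 0.6369

0.6369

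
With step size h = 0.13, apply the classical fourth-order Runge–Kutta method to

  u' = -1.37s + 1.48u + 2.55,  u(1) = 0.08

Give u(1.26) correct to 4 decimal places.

0.4389

RK4: k1 = f(s_n, u_n); k2 = f(s_n + h/2, u_n + (h/2)·k1); k3 = f(s_n + h/2, u_n + (h/2)·k2); k4 = f(s_n + h, u_n + h·k3); u_{n+1} = u_n + (h/6)·(k1 + 2k2 + 2k3 + k4).
s=1.000000, u=0.080000:
  k1 = f(1.000000, 0.080000) = 1.298400
  k2 = f(1.065000, 0.164396) = 1.334256
  k3 = f(1.065000, 0.166727) = 1.337705
  k4 = f(1.130000, 0.253902) = 1.377675
  u ← 0.080000 + (0.13/6)·(k1 + 2k2 + 2k3 + k4) = 0.253767
s=1.130000, u=0.253767:
  k1 = f(1.130000, 0.253767) = 1.377475
  k2 = f(1.195000, 0.343302) = 1.420938
  k3 = f(1.195000, 0.346128) = 1.425119
  k4 = f(1.260000, 0.439032) = 1.473567
  u ← 0.253767 + (0.13/6)·(k1 + 2k2 + 2k3 + k4) = 0.438868
u(1.26) ≈ 0.4389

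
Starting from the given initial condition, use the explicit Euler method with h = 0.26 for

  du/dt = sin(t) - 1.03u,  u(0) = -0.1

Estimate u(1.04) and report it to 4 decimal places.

Euler: u_{n+1} = u_n + h·f(t_n, u_n).
t=0.000000, u=-0.100000: f=0.103000 → u ← -0.100000 + 0.26·0.103000 = -0.073220
t=0.260000, u=-0.073220: f=0.332497 → u ← -0.073220 + 0.26·0.332497 = 0.013229
t=0.520000, u=0.013229: f=0.483254 → u ← 0.013229 + 0.26·0.483254 = 0.138875
t=0.780000, u=0.138875: f=0.560238 → u ← 0.138875 + 0.26·0.560238 = 0.284537
u(1.04) ≈ 0.2845

0.2845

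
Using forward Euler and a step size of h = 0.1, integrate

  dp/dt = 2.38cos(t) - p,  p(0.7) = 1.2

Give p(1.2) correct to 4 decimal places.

1.2924

Euler: p_{n+1} = p_n + h·f(t_n, p_n).
t=0.700000, p=1.200000: f=0.620324 → p ← 1.200000 + 0.1·0.620324 = 1.262032
t=0.800000, p=1.262032: f=0.396130 → p ← 1.262032 + 0.1·0.396130 = 1.301645
t=0.900000, p=1.301645: f=0.177786 → p ← 1.301645 + 0.1·0.177786 = 1.319424
t=1.000000, p=1.319424: f=-0.033505 → p ← 1.319424 + 0.1·(-0.033505) = 1.316074
t=1.100000, p=1.316074: f=-0.236515 → p ← 1.316074 + 0.1·(-0.236515) = 1.292422
p(1.2) ≈ 1.2924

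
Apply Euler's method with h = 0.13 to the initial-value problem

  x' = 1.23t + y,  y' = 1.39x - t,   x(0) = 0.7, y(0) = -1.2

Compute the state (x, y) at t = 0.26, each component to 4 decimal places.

0.4252, -0.9921

Euler on (x,y): x_{n+1} = x_n + h·x', y_{n+1} = y_n + h·y'.
0.000000: (0.700000, -1.200000); f=(-1.200000, 0.973000) → (0.544000, -1.073510)
0.130000: (0.544000, -1.073510); f=(-0.913610, 0.626160) → (0.425231, -0.992109)
(x(0.26), y(0.26)) ≈ (0.4252, -0.9921)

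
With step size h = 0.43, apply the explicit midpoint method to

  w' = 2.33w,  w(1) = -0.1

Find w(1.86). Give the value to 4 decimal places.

-0.6269

Midpoint: k1 = f(t_n, w_n); k2 = f(t_n + h/2, w_n + (h/2)·k1); w_{n+1} = w_n + h·k2.
t=1.000000, w=-0.100000:
  k1 = f(1.000000, -0.100000) = -0.233000
  k2 = f(1.215000, -0.150095) = -0.349721
  w ← -0.100000 + 0.43·(-0.349721) = -0.250380
t=1.430000, w=-0.250380:
  k1 = f(1.430000, -0.250380) = -0.583386
  k2 = f(1.645000, -0.375808) = -0.875633
  w ← -0.250380 + 0.43·(-0.875633) = -0.626902
w(1.86) ≈ -0.6269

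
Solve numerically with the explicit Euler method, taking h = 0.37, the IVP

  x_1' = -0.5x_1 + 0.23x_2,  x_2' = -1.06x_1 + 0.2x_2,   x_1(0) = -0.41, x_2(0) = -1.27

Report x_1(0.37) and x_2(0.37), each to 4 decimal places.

-0.4422, -1.2032

Euler on (x_1,x_2): x_1_{n+1} = x_1_n + h·x_1', x_2_{n+1} = x_2_n + h·x_2'.
0.000000: (-0.410000, -1.270000); f=(-0.087100, 0.180600) → (-0.442227, -1.203178)
(x_1(0.37), x_2(0.37)) ≈ (-0.4422, -1.2032)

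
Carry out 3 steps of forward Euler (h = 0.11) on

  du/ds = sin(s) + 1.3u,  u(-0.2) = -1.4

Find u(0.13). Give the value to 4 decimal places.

Euler: u_{n+1} = u_n + h·f(s_n, u_n).
s=-0.200000, u=-1.400000: f=-2.018669 → u ← -1.400000 + 0.11·(-2.018669) = -1.622054
s=-0.090000, u=-1.622054: f=-2.198548 → u ← -1.622054 + 0.11·(-2.198548) = -1.863894
s=0.020000, u=-1.863894: f=-2.403063 → u ← -1.863894 + 0.11·(-2.403063) = -2.128231
u(0.13) ≈ -2.1282

-2.1282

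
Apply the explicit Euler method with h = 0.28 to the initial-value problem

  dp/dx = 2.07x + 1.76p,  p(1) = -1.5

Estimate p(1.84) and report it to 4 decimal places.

-1.6867

Euler: p_{n+1} = p_n + h·f(x_n, p_n).
x=1.000000, p=-1.500000: f=-0.570000 → p ← -1.500000 + 0.28·(-0.570000) = -1.659600
x=1.280000, p=-1.659600: f=-0.271296 → p ← -1.659600 + 0.28·(-0.271296) = -1.735563
x=1.560000, p=-1.735563: f=0.174609 → p ← -1.735563 + 0.28·0.174609 = -1.686672
p(1.84) ≈ -1.6867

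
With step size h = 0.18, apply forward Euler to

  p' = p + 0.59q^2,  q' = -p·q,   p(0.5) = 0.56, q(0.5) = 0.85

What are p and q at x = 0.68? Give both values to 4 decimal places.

0.7375, 0.7643

Euler on (p,q): p_{n+1} = p_n + h·p', q_{n+1} = q_n + h·q'.
0.500000: (0.560000, 0.850000); f=(0.986275, -0.476000) → (0.737530, 0.764320)
(p(0.68), q(0.68)) ≈ (0.7375, 0.7643)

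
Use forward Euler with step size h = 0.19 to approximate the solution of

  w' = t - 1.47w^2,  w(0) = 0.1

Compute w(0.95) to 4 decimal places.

Euler: w_{n+1} = w_n + h·f(t_n, w_n).
t=0.000000, w=0.100000: f=-0.014700 → w ← 0.100000 + 0.19·(-0.014700) = 0.097207
t=0.190000, w=0.097207: f=0.176110 → w ← 0.097207 + 0.19·0.176110 = 0.130668
t=0.380000, w=0.130668: f=0.354901 → w ← 0.130668 + 0.19·0.354901 = 0.198099
t=0.570000, w=0.198099: f=0.512312 → w ← 0.198099 + 0.19·0.512312 = 0.295438
t=0.760000, w=0.295438: f=0.631693 → w ← 0.295438 + 0.19·0.631693 = 0.415460
w(0.95) ≈ 0.4155

0.4155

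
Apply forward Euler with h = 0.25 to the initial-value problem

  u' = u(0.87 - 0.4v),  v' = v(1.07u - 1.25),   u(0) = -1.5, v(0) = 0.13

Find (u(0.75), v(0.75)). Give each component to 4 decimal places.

Euler on (u,v): u_{n+1} = u_n + h·u', v_{n+1} = v_n + h·v'.
0.000000: (-1.500000, 0.130000); f=(-1.227000, -0.371150) → (-1.806750, 0.037212)
0.250000: (-1.806750, 0.037212); f=(-1.544979, -0.118456) → (-2.192995, 0.007599)
0.500000: (-2.192995, 0.007599); f=(-1.901240, -0.027328) → (-2.668305, 0.000766)
(u(0.75), v(0.75)) ≈ (-2.6683, 0.0008)

-2.6683, 0.0008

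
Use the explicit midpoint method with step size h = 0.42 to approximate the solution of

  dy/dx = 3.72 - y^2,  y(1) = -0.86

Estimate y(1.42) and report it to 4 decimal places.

0.6794

Midpoint: k1 = f(x_n, y_n); k2 = f(x_n + h/2, y_n + (h/2)·k1); y_{n+1} = y_n + h·k2.
x=1.000000, y=-0.860000:
  k1 = f(1.000000, -0.860000) = 2.980400
  k2 = f(1.210000, -0.234116) = 3.665190
  y ← -0.860000 + 0.42·3.665190 = 0.679380
y(1.42) ≈ 0.6794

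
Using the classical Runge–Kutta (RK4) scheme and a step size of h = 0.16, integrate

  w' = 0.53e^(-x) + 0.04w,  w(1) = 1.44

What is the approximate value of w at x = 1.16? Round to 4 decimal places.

1.4782

RK4: k1 = f(x_n, w_n); k2 = f(x_n + h/2, w_n + (h/2)·k1); k3 = f(x_n + h/2, w_n + (h/2)·k2); k4 = f(x_n + h, w_n + h·k3); w_{n+1} = w_n + (h/6)·(k1 + 2k2 + 2k3 + k4).
x=1.000000, w=1.440000:
  k1 = f(1.000000, 1.440000) = 0.252576
  k2 = f(1.080000, 1.460206) = 0.238394
  k3 = f(1.080000, 1.459072) = 0.238348
  k4 = f(1.160000, 1.478136) = 0.225273
  w ← 1.440000 + (0.16/6)·(k1 + 2k2 + 2k3 + k4) = 1.478169
w(1.16) ≈ 1.4782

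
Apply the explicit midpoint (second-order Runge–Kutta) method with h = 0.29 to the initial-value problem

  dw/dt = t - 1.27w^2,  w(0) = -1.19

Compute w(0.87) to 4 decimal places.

-24.1825

Midpoint: k1 = f(t_n, w_n); k2 = f(t_n + h/2, w_n + (h/2)·k1); w_{n+1} = w_n + h·k2.
t=0.000000, w=-1.190000:
  k1 = f(0.000000, -1.190000) = -1.798447
  k2 = f(0.145000, -1.450775) = -2.528029
  w ← -1.190000 + 0.29·(-2.528029) = -1.923129
t=0.290000, w=-1.923129:
  k1 = f(0.290000, -1.923129) = -4.406998
  k2 = f(0.435000, -2.562143) = -7.902014
  w ← -1.923129 + 0.29·(-7.902014) = -4.214712
t=0.580000, w=-4.214712:
  k1 = f(0.580000, -4.214712) = -21.980028
  k2 = f(0.725000, -7.401817) = -68.854348
  w ← -4.214712 + 0.29·(-68.854348) = -24.182473
w(0.87) ≈ -24.1825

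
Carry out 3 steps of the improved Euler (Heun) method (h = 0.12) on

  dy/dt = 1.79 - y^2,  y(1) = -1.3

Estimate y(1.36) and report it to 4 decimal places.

Heun: k1 = f(t_n, y_n); k2 = f(t_n + h, y_n + h·k1); y_{n+1} = y_n + (h/2)·(k1 + k2).
t=1.000000, y=-1.300000:
  k1 = f(1.000000, -1.300000) = 0.100000
  k2 = f(1.120000, -1.288000) = 0.131056
  y ← -1.300000 + (0.12/2)·(0.100000 + 0.131056) = -1.286137
t=1.120000, y=-1.286137:
  k1 = f(1.120000, -1.286137) = 0.135853
  k2 = f(1.240000, -1.269834) = 0.177521
  y ← -1.286137 + (0.12/2)·(0.135853 + 0.177521) = -1.267334
t=1.240000, y=-1.267334:
  k1 = f(1.240000, -1.267334) = 0.183864
  k2 = f(1.360000, -1.245271) = 0.239301
  y ← -1.267334 + (0.12/2)·(0.183864 + 0.239301) = -1.241944
y(1.36) ≈ -1.2419

-1.2419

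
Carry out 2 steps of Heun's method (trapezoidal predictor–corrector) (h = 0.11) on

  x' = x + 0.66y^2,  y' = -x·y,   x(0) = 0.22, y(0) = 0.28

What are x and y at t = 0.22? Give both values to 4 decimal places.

Heun on (x,y): k1 = f(t_n, state_n); k2 = f(t_n + h, state_n + h·k1); state_{n+1} = state_n + (h/2)·(k1 + k2).
0.000000: (0.220000, 0.280000)
  k1 = (0.271744, -0.061600)
  predictor → (0.249892, 0.273224)
  k2 = (0.299162, -0.068276)
  → (0.251400, 0.272857)
0.110000: (0.251400, 0.272857)
  k1 = (0.300537, -0.068596)
  predictor → (0.284459, 0.265311)
  k2 = (0.330916, -0.075470)
  → (0.286130, 0.264933)
(x(0.22), y(0.22)) ≈ (0.2861, 0.2649)

0.2861, 0.2649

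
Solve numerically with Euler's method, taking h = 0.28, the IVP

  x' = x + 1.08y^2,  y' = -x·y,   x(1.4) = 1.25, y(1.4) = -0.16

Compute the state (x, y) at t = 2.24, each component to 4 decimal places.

2.6393, -0.0242

Euler on (x,y): x_{n+1} = x_n + h·x', y_{n+1} = y_n + h·y'.
1.400000: (1.250000, -0.160000); f=(1.277648, 0.200000) → (1.607741, -0.104000)
1.680000: (1.607741, -0.104000); f=(1.619423, 0.167205) → (2.061180, -0.057183)
1.960000: (2.061180, -0.057183); f=(2.064711, 0.117864) → (2.639299, -0.024181)
(x(2.24), y(2.24)) ≈ (2.6393, -0.0242)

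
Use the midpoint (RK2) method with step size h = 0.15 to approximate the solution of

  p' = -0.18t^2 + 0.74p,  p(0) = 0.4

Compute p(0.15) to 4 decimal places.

0.4467

Midpoint: k1 = f(t_n, p_n); k2 = f(t_n + h/2, p_n + (h/2)·k1); p_{n+1} = p_n + h·k2.
t=0.000000, p=0.400000:
  k1 = f(0.000000, 0.400000) = 0.296000
  k2 = f(0.075000, 0.422200) = 0.311415
  p ← 0.400000 + 0.15·0.311415 = 0.446712
p(0.15) ≈ 0.4467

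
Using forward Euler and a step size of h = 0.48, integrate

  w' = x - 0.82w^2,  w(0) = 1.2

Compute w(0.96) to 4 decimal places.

Euler: w_{n+1} = w_n + h·f(x_n, w_n).
x=0.000000, w=1.200000: f=-1.180800 → w ← 1.200000 + 0.48·(-1.180800) = 0.633216
x=0.480000, w=0.633216: f=0.151211 → w ← 0.633216 + 0.48·0.151211 = 0.705797
w(0.96) ≈ 0.7058

0.7058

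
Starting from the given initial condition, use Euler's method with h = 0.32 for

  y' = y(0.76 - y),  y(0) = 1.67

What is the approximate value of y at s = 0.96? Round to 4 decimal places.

Euler: y_{n+1} = y_n + h·f(s_n, y_n).
s=0.000000, y=1.670000: f=-1.519700 → y ← 1.670000 + 0.32·(-1.519700) = 1.183696
s=0.320000, y=1.183696: f=-0.501527 → y ← 1.183696 + 0.32·(-0.501527) = 1.023207
s=0.640000, y=1.023207: f=-0.269316 → y ← 1.023207 + 0.32·(-0.269316) = 0.937026
y(0.96) ≈ 0.9370

0.9370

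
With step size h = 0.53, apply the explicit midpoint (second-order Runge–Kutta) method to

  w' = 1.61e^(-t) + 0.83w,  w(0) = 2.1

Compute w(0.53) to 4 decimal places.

4.0693

Midpoint: k1 = f(t_n, w_n); k2 = f(t_n + h/2, w_n + (h/2)·k1); w_{n+1} = w_n + h·k2.
t=0.000000, w=2.100000:
  k1 = f(0.000000, 2.100000) = 3.353000
  k2 = f(0.265000, 2.988545) = 3.715694
  w ← 2.100000 + 0.53·3.715694 = 4.069318
w(0.53) ≈ 4.0693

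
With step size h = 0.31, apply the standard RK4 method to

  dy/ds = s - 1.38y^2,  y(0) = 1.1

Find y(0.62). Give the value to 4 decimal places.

RK4: k1 = f(s_n, y_n); k2 = f(s_n + h/2, y_n + (h/2)·k1); k3 = f(s_n + h/2, y_n + (h/2)·k2); k4 = f(s_n + h, y_n + h·k3); y_{n+1} = y_n + (h/6)·(k1 + 2k2 + 2k3 + k4).
s=0.000000, y=1.100000:
  k1 = f(0.000000, 1.100000) = -1.669800
  k2 = f(0.155000, 0.841181) = -0.821468
  k3 = f(0.155000, 0.972672) = -1.150607
  k4 = f(0.310000, 0.743312) = -0.452467
  y ← 1.100000 + (0.31/6)·(k1 + 2k2 + 2k3 + k4) = 0.786568
s=0.310000, y=0.786568:
  k1 = f(0.310000, 0.786568) = -0.543792
  k2 = f(0.465000, 0.702281) = -0.215613
  k3 = f(0.465000, 0.753148) = -0.317781
  k4 = f(0.620000, 0.688056) = -0.033322
  y ← 0.786568 + (0.31/6)·(k1 + 2k2 + 2k3 + k4) = 0.701634
y(0.62) ≈ 0.7016

0.7016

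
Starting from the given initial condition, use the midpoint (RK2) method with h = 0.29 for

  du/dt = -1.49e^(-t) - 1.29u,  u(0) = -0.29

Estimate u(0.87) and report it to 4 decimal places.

-0.5561

Midpoint: k1 = f(t_n, u_n); k2 = f(t_n + h/2, u_n + (h/2)·k1); u_{n+1} = u_n + h·k2.
t=0.000000, u=-0.290000:
  k1 = f(0.000000, -0.290000) = -1.115900
  k2 = f(0.145000, -0.451805) = -0.706054
  u ← -0.290000 + 0.29·(-0.706054) = -0.494756
t=0.290000, u=-0.494756:
  k1 = f(0.290000, -0.494756) = -0.476678
  k2 = f(0.435000, -0.563874) = -0.237027
  u ← -0.494756 + 0.29·(-0.237027) = -0.563493
t=0.580000, u=-0.563493:
  k1 = f(0.580000, -0.563493) = -0.107342
  k2 = f(0.725000, -0.579058) = 0.025341
  u ← -0.563493 + 0.29·0.025341 = -0.556145
u(0.87) ≈ -0.5561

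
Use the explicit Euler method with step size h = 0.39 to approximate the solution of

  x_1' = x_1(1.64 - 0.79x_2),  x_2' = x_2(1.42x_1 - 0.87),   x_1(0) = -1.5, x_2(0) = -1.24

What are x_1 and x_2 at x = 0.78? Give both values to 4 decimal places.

-4.7751, -0.2147

Euler on (x_1,x_2): x_1_{n+1} = x_1_n + h·x_1', x_2_{n+1} = x_2_n + h·x_2'.
0.000000: (-1.500000, -1.240000); f=(-3.929400, 3.720000) → (-3.032466, 0.210800)
0.390000: (-3.032466, 0.210800); f=(-4.468242, -1.091122) → (-4.775080, -0.214738)
(x_1(0.78), x_2(0.78)) ≈ (-4.7751, -0.2147)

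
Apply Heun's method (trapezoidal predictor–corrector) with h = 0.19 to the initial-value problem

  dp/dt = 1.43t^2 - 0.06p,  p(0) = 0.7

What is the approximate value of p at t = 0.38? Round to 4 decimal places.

Heun: k1 = f(t_n, p_n); k2 = f(t_n + h, p_n + h·k1); p_{n+1} = p_n + (h/2)·(k1 + k2).
t=0.000000, p=0.700000:
  k1 = f(0.000000, 0.700000) = -0.042000
  k2 = f(0.190000, 0.692020) = 0.010102
  p ← 0.700000 + (0.19/2)·(-0.042000 + 0.010102) = 0.696970
t=0.190000, p=0.696970:
  k1 = f(0.190000, 0.696970) = 0.009805
  k2 = f(0.380000, 0.698833) = 0.164562
  p ← 0.696970 + (0.19/2)·(0.009805 + 0.164562) = 0.713535
p(0.38) ≈ 0.7135

0.7135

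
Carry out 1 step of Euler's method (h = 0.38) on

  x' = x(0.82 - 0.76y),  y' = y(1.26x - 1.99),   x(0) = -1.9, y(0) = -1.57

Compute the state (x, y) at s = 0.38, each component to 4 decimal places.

-3.3535, 1.0455

Euler on (x,y): x_{n+1} = x_n + h·x', y_{n+1} = y_n + h·y'.
0.000000: (-1.900000, -1.570000); f=(-3.825080, 6.882880) → (-3.353530, 1.045494)
(x(0.38), y(0.38)) ≈ (-3.3535, 1.0455)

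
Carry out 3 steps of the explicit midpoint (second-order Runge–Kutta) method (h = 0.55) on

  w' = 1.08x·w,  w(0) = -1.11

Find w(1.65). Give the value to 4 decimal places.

-4.2245

Midpoint: k1 = f(x_n, w_n); k2 = f(x_n + h/2, w_n + (h/2)·k1); w_{n+1} = w_n + h·k2.
x=0.000000, w=-1.110000:
  k1 = f(0.000000, -1.110000) = 0.000000
  k2 = f(0.275000, -1.110000) = -0.329670
  w ← -1.110000 + 0.55·(-0.329670) = -1.291319
x=0.550000, w=-1.291319:
  k1 = f(0.550000, -1.291319) = -0.767043
  k2 = f(0.825000, -1.502255) = -1.338510
  w ← -1.291319 + 0.55·(-1.338510) = -2.027499
x=1.100000, w=-2.027499:
  k1 = f(1.100000, -2.027499) = -2.408669
  k2 = f(1.375000, -2.689883) = -3.994476
  w ← -2.027499 + 0.55·(-3.994476) = -4.224460
w(1.65) ≈ -4.2245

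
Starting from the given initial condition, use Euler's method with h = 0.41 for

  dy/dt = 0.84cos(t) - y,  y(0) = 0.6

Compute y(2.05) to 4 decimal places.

0.2754

Euler: y_{n+1} = y_n + h·f(t_n, y_n).
t=0.000000, y=0.600000: f=0.240000 → y ← 0.600000 + 0.41·0.240000 = 0.698400
t=0.410000, y=0.698400: f=0.071981 → y ← 0.698400 + 0.41·0.071981 = 0.727912
t=0.820000, y=0.727912: f=-0.154847 → y ← 0.727912 + 0.41·(-0.154847) = 0.664425
t=1.230000, y=0.664425: f=-0.383666 → y ← 0.664425 + 0.41·(-0.383666) = 0.507122
t=1.640000, y=0.507122: f=-0.565207 → y ← 0.507122 + 0.41·(-0.565207) = 0.275387
y(2.05) ≈ 0.2754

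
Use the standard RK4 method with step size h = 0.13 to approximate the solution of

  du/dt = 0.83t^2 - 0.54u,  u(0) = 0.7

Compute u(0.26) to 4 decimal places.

0.6130

RK4: k1 = f(t_n, u_n); k2 = f(t_n + h/2, u_n + (h/2)·k1); k3 = f(t_n + h/2, u_n + (h/2)·k2); k4 = f(t_n + h, u_n + h·k3); u_{n+1} = u_n + (h/6)·(k1 + 2k2 + 2k3 + k4).
t=0.000000, u=0.700000:
  k1 = f(0.000000, 0.700000) = -0.378000
  k2 = f(0.065000, 0.675430) = -0.361225
  k3 = f(0.065000, 0.676520) = -0.361814
  k4 = f(0.130000, 0.652964) = -0.338574
  u ← 0.700000 + (0.13/6)·(k1 + 2k2 + 2k3 + k4) = 0.653143
t=0.130000, u=0.653143:
  k1 = f(0.130000, 0.653143) = -0.338670
  k2 = f(0.195000, 0.631129) = -0.309249
  k3 = f(0.195000, 0.633041) = -0.310282
  k4 = f(0.260000, 0.612806) = -0.274807
  u ← 0.653143 + (0.13/6)·(k1 + 2k2 + 2k3 + k4) = 0.613004
u(0.26) ≈ 0.6130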